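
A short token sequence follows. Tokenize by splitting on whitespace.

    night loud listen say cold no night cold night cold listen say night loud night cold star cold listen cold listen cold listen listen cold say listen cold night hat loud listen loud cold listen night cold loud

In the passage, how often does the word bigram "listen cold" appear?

Scanning the 37 overlapping bigram windows for "listen cold":
  position 19–20: listen cold
  position 21–22: listen cold
  position 24–25: listen cold
  position 27–28: listen cold

4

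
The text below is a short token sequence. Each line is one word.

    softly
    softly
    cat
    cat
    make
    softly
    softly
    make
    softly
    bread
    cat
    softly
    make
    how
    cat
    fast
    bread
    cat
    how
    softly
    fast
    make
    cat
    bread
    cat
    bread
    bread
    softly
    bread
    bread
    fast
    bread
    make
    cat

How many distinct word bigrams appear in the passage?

23

34 tokens → 33 bigram windows in total.
Repeated bigrams (each contributes count−1 duplicates):
  bread cat: 3
  bread bread: 2
  cat bread: 2
  fast bread: 2
  make cat: 2
  make softly: 2
  softly bread: 2
  softly make: 2
  … (1 more repeated)
10 duplicate windows → 33 − 10 = 23 distinct.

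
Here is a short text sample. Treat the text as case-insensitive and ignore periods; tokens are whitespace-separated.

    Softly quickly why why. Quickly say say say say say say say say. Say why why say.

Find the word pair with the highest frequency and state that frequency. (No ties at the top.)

"say say", 8 times

Bigram frequencies (highest first):
  say say: 8
  why why: 2
  softly quickly: 1
  quickly why: 1
  why quickly: 1
  quickly say: 1
  … (2 more, each ≤ 1)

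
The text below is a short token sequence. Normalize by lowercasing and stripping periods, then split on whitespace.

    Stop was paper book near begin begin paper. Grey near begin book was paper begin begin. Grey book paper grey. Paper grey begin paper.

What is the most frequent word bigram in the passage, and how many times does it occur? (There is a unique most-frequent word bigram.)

Bigram frequencies (highest first):
  paper grey: 3
  was paper: 2
  near begin: 2
  begin begin: 2
  begin paper: 2
  stop was: 1
  … (11 more, each ≤ 1)

"paper grey", 3 times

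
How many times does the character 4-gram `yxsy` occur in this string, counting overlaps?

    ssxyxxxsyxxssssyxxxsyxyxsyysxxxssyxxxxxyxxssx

1

Sliding a length-4 window over the 45 characters (42 positions):
  position 23–26: yxsy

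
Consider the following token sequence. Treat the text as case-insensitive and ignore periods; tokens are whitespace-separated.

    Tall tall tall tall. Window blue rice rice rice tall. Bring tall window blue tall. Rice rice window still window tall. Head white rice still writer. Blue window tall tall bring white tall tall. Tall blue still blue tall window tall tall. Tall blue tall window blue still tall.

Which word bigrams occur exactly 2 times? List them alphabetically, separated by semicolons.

blue still; tall blue; tall bring

Bigram counts meeting the condition (exactly 2 times):
  blue still: 2
  tall blue: 2
  tall bring: 2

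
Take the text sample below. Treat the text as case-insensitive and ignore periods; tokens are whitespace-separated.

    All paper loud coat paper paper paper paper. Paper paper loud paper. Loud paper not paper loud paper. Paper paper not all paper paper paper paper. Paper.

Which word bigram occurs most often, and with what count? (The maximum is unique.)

"paper paper", 11 times

Bigram frequencies (highest first):
  paper paper: 11
  paper loud: 4
  loud paper: 3
  all paper: 2
  paper not: 2
  loud coat: 1
  … (3 more, each ≤ 1)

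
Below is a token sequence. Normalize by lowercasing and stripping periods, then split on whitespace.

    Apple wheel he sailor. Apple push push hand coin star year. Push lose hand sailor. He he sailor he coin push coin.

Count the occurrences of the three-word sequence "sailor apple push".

Scanning the 20 overlapping trigram windows for "sailor apple push":
  position 4–6: sailor apple push

1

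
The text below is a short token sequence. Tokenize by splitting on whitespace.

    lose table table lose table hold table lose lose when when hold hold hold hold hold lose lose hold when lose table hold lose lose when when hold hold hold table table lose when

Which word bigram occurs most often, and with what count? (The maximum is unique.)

Bigram frequencies (highest first):
  hold hold: 6
  lose table: 3
  table lose: 3
  lose lose: 3
  lose when: 3
  table table: 2
  … (8 more, each ≤ 2)

"hold hold", 6 times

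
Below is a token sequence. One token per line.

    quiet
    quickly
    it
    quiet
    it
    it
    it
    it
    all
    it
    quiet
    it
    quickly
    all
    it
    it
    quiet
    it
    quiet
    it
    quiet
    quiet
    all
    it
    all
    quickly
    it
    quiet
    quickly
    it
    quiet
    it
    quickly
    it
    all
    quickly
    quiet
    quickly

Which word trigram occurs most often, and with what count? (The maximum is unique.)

Trigram frequencies (highest first):
  it quiet it: 5
  quickly it quiet: 3
  quiet quickly it: 2
  it it it: 2
  quiet it quickly: 2
  quiet it quiet: 2
  … (19 more, each ≤ 2)

"it quiet it", 5 times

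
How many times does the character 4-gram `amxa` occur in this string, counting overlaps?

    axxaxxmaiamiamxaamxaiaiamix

Sliding a length-4 window over the 27 characters (24 positions):
  position 13–16: amxa
  position 17–20: amxa

2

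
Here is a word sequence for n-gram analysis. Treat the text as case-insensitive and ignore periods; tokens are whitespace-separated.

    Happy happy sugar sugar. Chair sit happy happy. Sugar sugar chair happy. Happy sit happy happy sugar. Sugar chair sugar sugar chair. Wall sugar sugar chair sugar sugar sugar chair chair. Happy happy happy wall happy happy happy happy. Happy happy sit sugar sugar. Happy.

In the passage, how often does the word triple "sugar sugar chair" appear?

6

Scanning the 43 overlapping trigram windows for "sugar sugar chair":
  position 3–5: sugar sugar chair
  position 9–11: sugar sugar chair
  position 17–19: sugar sugar chair
  position 20–22: sugar sugar chair
  position 24–26: sugar sugar chair
  position 28–30: sugar sugar chair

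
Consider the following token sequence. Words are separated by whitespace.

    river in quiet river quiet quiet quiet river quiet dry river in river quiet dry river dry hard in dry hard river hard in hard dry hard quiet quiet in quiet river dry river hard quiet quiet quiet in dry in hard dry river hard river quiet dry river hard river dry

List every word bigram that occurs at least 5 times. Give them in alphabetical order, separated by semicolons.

dry river; quiet quiet

Bigram counts meeting the condition (at least 5 times):
  dry river: 5
  quiet quiet: 5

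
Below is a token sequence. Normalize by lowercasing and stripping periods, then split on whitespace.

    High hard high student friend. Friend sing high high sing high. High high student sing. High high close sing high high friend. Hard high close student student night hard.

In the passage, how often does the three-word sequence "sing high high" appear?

Scanning the 27 overlapping trigram windows for "sing high high":
  position 7–9: sing high high
  position 10–12: sing high high
  position 15–17: sing high high
  position 19–21: sing high high

4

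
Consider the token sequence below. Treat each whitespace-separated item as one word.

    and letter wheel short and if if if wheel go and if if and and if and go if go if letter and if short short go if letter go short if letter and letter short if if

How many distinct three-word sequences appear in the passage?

33

38 tokens → 36 trigram windows in total.
Repeated trigrams (each contributes count−1 duplicates):
  and if if: 2
  go if letter: 2
  if letter and: 2
3 duplicate windows → 36 − 3 = 33 distinct.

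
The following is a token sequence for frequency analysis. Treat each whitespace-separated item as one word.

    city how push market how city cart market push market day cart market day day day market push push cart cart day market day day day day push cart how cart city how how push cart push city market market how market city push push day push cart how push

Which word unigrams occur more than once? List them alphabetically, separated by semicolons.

Unigram counts meeting the condition (more than once):
  cart: 8
  city: 5
  day: 10
  how: 7
  market: 9
  push: 11

cart; city; day; how; market; push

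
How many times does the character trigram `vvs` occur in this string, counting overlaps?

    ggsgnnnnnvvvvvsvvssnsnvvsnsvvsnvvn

Sliding a length-3 window over the 34 characters (32 positions):
  position 13–15: vvs
  position 16–18: vvs
  position 23–25: vvs
  position 28–30: vvs

4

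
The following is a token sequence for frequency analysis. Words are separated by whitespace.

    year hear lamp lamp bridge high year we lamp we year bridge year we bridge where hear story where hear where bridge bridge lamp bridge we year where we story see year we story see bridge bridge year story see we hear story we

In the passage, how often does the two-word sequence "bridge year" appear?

2

Scanning the 43 overlapping bigram windows for "bridge year":
  position 12–13: bridge year
  position 37–38: bridge year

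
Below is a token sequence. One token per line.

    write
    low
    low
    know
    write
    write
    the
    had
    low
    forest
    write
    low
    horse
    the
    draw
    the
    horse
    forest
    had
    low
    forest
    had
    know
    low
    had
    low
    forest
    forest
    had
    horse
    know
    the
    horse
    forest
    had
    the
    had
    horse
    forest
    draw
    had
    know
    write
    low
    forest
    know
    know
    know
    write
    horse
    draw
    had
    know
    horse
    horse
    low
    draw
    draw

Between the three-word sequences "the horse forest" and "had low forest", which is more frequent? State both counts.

"the horse forest": 2 occurrences
"had low forest": 3 occurrences

"had low forest" (3 vs 2)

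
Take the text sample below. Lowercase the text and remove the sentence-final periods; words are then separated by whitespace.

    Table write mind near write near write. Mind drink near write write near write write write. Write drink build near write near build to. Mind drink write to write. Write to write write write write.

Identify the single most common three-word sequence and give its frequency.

"write write write", 4 times

Trigram frequencies (highest first):
  write write write: 4
  near write near: 2
  write near write: 2
  near write write: 2
  write to write: 2
  to write write: 2
  … (19 more, each ≤ 1)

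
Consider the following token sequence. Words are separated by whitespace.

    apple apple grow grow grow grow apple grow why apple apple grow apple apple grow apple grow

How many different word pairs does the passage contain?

6

17 tokens → 16 bigram windows in total.
Repeated bigrams (each contributes count−1 duplicates):
  apple grow: 5
  apple apple: 3
  grow apple: 3
  grow grow: 3
10 duplicate windows → 16 − 10 = 6 distinct.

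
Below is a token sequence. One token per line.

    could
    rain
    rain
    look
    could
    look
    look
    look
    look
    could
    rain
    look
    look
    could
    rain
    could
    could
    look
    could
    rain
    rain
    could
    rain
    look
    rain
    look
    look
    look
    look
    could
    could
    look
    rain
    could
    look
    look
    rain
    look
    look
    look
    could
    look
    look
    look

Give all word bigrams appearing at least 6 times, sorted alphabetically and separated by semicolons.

Bigram counts meeting the condition (at least 6 times):
  look could: 6
  look look: 12

look could; look look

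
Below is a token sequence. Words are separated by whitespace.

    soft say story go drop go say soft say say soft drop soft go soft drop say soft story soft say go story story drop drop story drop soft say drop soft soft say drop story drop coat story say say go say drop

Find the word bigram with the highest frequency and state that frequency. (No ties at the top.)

Bigram frequencies (highest first):
  soft say: 5
  say soft: 3
  drop soft: 3
  story drop: 3
  say drop: 3
  go say: 2
  … (20 more, each ≤ 2)

"soft say", 5 times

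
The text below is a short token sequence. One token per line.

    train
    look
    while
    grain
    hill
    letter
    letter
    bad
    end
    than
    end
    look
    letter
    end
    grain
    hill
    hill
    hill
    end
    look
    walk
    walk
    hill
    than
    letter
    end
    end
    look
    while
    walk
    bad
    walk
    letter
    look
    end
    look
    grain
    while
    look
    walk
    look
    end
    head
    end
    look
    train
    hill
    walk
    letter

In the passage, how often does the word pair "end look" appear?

5

Scanning the 48 overlapping bigram windows for "end look":
  position 11–12: end look
  position 19–20: end look
  position 27–28: end look
  position 35–36: end look
  position 44–45: end look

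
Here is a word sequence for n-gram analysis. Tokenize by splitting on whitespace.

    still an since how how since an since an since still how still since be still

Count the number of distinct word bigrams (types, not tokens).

12

16 tokens → 15 bigram windows in total.
Repeated bigrams (each contributes count−1 duplicates):
  an since: 3
  since an: 2
3 duplicate windows → 15 − 3 = 12 distinct.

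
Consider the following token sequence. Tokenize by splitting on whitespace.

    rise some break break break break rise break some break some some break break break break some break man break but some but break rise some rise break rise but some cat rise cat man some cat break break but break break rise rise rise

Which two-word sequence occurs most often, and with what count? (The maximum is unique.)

"break break", 8 times

Bigram frequencies (highest first):
  break break: 8
  some break: 4
  break rise: 4
  break some: 3
  rise some: 2
  rise break: 2
  … (16 more, each ≤ 2)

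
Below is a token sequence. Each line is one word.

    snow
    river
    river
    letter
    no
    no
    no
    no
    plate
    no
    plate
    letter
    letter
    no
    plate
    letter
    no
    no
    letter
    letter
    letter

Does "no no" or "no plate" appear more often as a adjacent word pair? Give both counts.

"no no" (4 vs 3)

"no no": 4 occurrences
"no plate": 3 occurrences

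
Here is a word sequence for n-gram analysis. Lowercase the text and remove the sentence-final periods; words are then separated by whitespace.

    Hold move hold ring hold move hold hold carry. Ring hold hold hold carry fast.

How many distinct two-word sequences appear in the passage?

15 tokens → 14 bigram windows in total.
Repeated bigrams (each contributes count−1 duplicates):
  hold hold: 3
  hold carry: 2
  hold move: 2
  move hold: 2
  ring hold: 2
6 duplicate windows → 14 − 6 = 8 distinct.

8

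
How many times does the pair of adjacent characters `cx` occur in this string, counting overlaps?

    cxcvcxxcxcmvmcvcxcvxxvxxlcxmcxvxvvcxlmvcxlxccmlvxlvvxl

8

Sliding a length-2 window over the 54 characters (53 positions):
  position 1–2: cx
  position 5–6: cx
  position 8–9: cx
  position 16–17: cx
  position 26–27: cx
  position 29–30: cx
  position 35–36: cx
  position 40–41: cx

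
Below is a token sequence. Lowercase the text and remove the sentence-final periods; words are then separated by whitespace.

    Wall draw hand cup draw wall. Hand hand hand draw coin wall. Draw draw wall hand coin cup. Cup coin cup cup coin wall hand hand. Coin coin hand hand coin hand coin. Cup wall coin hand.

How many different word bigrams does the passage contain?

19

37 tokens → 36 bigram windows in total.
Repeated bigrams (each contributes count−1 duplicates):
  hand coin: 4
  hand hand: 4
  coin cup: 3
  coin hand: 3
  wall hand: 3
  coin wall: 2
  cup coin: 2
  cup cup: 2
  … (2 more repeated)
17 duplicate windows → 36 − 17 = 19 distinct.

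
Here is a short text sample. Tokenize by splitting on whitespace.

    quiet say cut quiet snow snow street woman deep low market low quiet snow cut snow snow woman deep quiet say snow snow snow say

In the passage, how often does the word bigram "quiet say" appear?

2

Scanning the 24 overlapping bigram windows for "quiet say":
  position 1–2: quiet say
  position 20–21: quiet say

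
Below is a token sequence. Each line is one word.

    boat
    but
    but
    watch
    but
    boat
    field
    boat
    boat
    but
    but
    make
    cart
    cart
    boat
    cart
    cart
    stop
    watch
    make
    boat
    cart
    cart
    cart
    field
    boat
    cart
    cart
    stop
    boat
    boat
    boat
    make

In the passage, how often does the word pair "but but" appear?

2

Scanning the 32 overlapping bigram windows for "but but":
  position 2–3: but but
  position 10–11: but but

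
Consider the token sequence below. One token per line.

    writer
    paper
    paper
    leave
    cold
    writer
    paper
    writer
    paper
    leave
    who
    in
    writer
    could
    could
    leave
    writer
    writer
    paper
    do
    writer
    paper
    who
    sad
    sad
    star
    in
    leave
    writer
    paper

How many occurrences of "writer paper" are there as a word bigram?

Scanning the 29 overlapping bigram windows for "writer paper":
  position 1–2: writer paper
  position 6–7: writer paper
  position 8–9: writer paper
  position 18–19: writer paper
  position 21–22: writer paper
  position 29–30: writer paper

6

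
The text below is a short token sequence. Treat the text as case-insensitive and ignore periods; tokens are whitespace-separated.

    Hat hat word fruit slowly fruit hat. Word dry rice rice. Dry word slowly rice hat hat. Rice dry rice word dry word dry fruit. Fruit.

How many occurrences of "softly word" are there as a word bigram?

Scanning the 25 overlapping bigram windows for "softly word":
  (none found)

0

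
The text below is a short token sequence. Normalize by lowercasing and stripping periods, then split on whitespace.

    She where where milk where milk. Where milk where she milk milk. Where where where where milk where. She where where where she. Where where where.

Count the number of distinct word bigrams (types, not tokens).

7

26 tokens → 25 bigram windows in total.
Repeated bigrams (each contributes count−1 duplicates):
  where where: 8
  milk where: 5
  where milk: 4
  she where: 3
  where she: 3
18 duplicate windows → 25 − 18 = 7 distinct.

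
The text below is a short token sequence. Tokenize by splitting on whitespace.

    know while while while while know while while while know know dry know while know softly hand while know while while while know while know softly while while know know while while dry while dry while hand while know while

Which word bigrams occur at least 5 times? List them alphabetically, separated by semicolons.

know while; while know; while while

Bigram counts meeting the condition (at least 5 times):
  know while: 7
  while know: 8
  while while: 9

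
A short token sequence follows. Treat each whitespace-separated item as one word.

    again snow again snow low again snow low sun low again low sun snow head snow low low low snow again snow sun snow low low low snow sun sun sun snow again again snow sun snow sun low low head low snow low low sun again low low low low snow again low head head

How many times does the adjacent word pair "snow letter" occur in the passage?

Scanning the 55 overlapping bigram windows for "snow letter":
  (none found)

0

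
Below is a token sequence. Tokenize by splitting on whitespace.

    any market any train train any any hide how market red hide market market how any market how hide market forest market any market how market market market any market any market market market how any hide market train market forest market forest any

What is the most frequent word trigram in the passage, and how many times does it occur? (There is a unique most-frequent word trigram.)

Trigram frequencies (highest first):
  market any market: 3
  any market any: 2
  market market how: 2
  market how any: 2
  any market how: 2
  market forest market: 2
  … (28 more, each ≤ 2)

"market any market", 3 times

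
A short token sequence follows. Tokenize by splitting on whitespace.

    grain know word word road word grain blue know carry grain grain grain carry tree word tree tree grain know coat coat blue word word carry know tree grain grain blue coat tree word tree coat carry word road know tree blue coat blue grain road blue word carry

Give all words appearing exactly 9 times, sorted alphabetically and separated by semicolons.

Unigram counts meeting the condition (exactly 9 times):
  grain: 9
  word: 9

grain; word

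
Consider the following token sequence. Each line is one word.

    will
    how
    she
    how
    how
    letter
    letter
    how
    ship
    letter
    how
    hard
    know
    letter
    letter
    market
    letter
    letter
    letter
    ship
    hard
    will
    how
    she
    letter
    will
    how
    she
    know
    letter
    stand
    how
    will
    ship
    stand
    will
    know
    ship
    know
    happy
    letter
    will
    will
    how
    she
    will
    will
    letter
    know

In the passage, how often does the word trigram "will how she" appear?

4

Scanning the 47 overlapping trigram windows for "will how she":
  position 1–3: will how she
  position 22–24: will how she
  position 26–28: will how she
  position 43–45: will how she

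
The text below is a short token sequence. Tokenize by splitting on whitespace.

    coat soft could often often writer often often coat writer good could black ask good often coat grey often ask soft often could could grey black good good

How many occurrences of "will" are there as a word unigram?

Scanning the 28 tokens for "will":
  (none found)

0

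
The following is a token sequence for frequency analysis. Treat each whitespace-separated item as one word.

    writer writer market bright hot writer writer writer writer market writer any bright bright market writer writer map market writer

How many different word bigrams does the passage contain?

12

20 tokens → 19 bigram windows in total.
Repeated bigrams (each contributes count−1 duplicates):
  writer writer: 5
  market writer: 3
  writer market: 2
7 duplicate windows → 19 − 7 = 12 distinct.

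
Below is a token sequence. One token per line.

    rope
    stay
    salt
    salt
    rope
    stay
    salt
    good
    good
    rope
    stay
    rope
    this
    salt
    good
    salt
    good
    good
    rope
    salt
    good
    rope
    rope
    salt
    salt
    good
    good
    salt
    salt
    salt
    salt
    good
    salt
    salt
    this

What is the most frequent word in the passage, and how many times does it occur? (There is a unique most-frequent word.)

Unigram frequencies (highest first):
  salt: 14
  good: 9
  rope: 7
  stay: 3
  this: 2

"salt", 14 times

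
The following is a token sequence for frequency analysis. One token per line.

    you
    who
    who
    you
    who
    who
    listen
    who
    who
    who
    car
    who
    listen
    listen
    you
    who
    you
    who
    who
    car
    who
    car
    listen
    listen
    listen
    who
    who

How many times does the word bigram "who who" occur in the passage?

Scanning the 26 overlapping bigram windows for "who who":
  position 2–3: who who
  position 5–6: who who
  position 8–9: who who
  position 9–10: who who
  position 18–19: who who
  position 26–27: who who

6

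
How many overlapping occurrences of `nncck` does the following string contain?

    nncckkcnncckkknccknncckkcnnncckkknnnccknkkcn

Sliding a length-5 window over the 44 characters (40 positions):
  position 1–5: nncck
  position 8–12: nncck
  position 19–23: nncck
  position 27–31: nncck
  position 35–39: nncck

5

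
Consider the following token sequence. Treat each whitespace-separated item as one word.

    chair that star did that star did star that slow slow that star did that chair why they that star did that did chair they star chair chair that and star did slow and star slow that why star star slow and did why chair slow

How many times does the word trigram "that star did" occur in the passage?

4

Scanning the 44 overlapping trigram windows for "that star did":
  position 2–4: that star did
  position 5–7: that star did
  position 12–14: that star did
  position 19–21: that star did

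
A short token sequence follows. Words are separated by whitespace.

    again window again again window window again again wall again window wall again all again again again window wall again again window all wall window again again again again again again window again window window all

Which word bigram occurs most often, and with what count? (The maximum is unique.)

"again again", 10 times

Bigram frequencies (highest first):
  again again: 10
  again window: 7
  window again: 4
  wall again: 3
  window window: 2
  window wall: 2
  … (6 more, each ≤ 2)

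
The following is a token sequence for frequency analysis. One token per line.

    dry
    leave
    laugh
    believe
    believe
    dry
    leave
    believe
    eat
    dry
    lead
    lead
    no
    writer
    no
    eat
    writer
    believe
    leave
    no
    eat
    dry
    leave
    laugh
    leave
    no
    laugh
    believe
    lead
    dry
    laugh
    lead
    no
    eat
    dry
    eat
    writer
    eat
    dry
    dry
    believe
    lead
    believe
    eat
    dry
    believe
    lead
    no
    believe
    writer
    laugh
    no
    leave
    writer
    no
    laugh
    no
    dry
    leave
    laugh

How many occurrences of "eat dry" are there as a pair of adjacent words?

5

Scanning the 59 overlapping bigram windows for "eat dry":
  position 9–10: eat dry
  position 21–22: eat dry
  position 34–35: eat dry
  position 38–39: eat dry
  position 44–45: eat dry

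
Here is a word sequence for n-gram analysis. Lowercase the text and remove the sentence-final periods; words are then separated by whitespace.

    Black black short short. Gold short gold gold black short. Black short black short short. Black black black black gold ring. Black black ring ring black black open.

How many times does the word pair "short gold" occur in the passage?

2

Scanning the 27 overlapping bigram windows for "short gold":
  position 4–5: short gold
  position 6–7: short gold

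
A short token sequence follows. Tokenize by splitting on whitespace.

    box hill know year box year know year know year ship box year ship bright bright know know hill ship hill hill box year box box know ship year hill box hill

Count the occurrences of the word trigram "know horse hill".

0

Scanning the 30 overlapping trigram windows for "know horse hill":
  (none found)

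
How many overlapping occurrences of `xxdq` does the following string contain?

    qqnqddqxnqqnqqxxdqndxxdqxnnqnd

Sliding a length-4 window over the 30 characters (27 positions):
  position 15–18: xxdq
  position 21–24: xxdq

2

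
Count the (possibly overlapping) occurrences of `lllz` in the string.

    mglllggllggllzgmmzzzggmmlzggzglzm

0

Sliding a length-4 window over the 33 characters (30 positions):
  (no match at any position)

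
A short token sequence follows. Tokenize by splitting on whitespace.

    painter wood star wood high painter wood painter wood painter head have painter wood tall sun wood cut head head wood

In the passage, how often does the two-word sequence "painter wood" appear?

4

Scanning the 20 overlapping bigram windows for "painter wood":
  position 1–2: painter wood
  position 6–7: painter wood
  position 8–9: painter wood
  position 13–14: painter wood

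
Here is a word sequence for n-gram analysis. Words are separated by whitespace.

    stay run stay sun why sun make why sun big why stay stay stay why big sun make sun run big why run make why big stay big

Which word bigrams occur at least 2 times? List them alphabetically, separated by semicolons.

Bigram counts meeting the condition (at least 2 times):
  big why: 2
  make why: 2
  stay stay: 2
  sun make: 2
  why big: 2
  why sun: 2

big why; make why; stay stay; sun make; why big; why sun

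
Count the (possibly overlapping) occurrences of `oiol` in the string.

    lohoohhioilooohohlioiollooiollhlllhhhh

2

Sliding a length-4 window over the 38 characters (35 positions):
  position 20–23: oiol
  position 26–29: oiol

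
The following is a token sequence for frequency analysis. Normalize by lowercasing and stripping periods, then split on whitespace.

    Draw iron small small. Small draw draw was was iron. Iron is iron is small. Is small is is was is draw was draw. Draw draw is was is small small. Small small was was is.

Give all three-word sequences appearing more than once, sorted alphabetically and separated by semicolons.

is small is; is was is; small small small

Trigram counts meeting the condition (more than once):
  is small is: 2
  is was is: 2
  small small small: 3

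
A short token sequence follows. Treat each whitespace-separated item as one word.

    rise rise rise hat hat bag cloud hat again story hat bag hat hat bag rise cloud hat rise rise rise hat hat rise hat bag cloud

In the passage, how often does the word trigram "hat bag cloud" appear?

2

Scanning the 25 overlapping trigram windows for "hat bag cloud":
  position 5–7: hat bag cloud
  position 25–27: hat bag cloud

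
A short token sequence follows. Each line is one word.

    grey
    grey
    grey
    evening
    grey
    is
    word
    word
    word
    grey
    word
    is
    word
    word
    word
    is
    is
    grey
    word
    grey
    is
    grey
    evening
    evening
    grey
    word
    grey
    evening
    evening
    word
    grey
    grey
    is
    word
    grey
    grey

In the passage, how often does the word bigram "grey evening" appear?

Scanning the 35 overlapping bigram windows for "grey evening":
  position 3–4: grey evening
  position 22–23: grey evening
  position 27–28: grey evening

3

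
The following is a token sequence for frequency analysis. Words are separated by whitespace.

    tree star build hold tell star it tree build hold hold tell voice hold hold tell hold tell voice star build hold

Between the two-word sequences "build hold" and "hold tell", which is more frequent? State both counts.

"build hold": 3 occurrences
"hold tell": 4 occurrences

"hold tell" (4 vs 3)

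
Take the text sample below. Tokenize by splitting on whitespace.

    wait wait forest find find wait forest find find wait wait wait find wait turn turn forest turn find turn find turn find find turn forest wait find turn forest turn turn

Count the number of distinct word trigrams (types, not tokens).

23

32 tokens → 30 trigram windows in total.
Repeated trigrams (each contributes count−1 duplicates):
  find find wait: 2
  find turn find: 2
  find turn forest: 2
  forest find find: 2
  turn find turn: 2
  turn forest turn: 2
  wait forest find: 2
7 duplicate windows → 30 − 7 = 23 distinct.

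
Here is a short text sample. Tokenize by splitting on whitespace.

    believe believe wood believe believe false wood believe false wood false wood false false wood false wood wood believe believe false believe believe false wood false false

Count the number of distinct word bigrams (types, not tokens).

9

27 tokens → 26 bigram windows in total.
Repeated bigrams (each contributes count−1 duplicates):
  false wood: 6
  believe believe: 4
  believe false: 4
  wood false: 4
  wood believe: 3
  false false: 2
17 duplicate windows → 26 − 17 = 9 distinct.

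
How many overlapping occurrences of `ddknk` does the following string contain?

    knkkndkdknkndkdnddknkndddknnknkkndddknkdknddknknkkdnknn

Sliding a length-5 window over the 55 characters (51 positions):
  position 17–21: ddknk
  position 35–39: ddknk
  position 43–47: ddknk

3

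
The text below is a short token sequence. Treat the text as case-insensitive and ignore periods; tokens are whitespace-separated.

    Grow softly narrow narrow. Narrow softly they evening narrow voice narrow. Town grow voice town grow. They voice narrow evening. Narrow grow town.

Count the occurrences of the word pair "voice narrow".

Scanning the 22 overlapping bigram windows for "voice narrow":
  position 10–11: voice narrow
  position 18–19: voice narrow

2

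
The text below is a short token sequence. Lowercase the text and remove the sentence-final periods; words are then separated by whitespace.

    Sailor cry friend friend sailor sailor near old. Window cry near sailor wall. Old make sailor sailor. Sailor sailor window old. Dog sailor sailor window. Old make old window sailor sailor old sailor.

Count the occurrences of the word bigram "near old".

1

Scanning the 32 overlapping bigram windows for "near old":
  position 7–8: near old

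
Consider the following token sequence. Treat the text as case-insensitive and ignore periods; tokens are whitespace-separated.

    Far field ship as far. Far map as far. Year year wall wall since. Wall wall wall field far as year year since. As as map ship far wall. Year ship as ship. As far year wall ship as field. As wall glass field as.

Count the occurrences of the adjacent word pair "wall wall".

3

Scanning the 44 overlapping bigram windows for "wall wall":
  position 12–13: wall wall
  position 15–16: wall wall
  position 16–17: wall wall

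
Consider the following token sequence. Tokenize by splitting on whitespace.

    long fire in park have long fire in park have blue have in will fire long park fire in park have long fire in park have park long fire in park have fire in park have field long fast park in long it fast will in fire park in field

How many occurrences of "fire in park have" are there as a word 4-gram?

6

Scanning the 47 overlapping 4-gram windows for "fire in park have":
  position 2–5: fire in park have
  position 7–10: fire in park have
  position 18–21: fire in park have
  position 23–26: fire in park have
  position 29–32: fire in park have
  position 33–36: fire in park have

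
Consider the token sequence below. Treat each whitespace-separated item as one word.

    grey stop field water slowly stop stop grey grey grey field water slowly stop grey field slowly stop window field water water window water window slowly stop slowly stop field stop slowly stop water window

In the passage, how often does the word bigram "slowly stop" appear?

Scanning the 34 overlapping bigram windows for "slowly stop":
  position 5–6: slowly stop
  position 13–14: slowly stop
  position 17–18: slowly stop
  position 26–27: slowly stop
  position 28–29: slowly stop
  position 32–33: slowly stop

6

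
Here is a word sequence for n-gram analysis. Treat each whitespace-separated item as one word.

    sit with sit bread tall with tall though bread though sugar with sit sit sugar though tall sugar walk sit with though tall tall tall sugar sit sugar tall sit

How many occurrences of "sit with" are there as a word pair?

2

Scanning the 29 overlapping bigram windows for "sit with":
  position 1–2: sit with
  position 20–21: sit with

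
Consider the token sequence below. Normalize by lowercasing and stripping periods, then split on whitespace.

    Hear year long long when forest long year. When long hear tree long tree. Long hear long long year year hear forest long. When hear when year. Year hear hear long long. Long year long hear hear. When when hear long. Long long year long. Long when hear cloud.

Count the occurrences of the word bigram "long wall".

0

Scanning the 48 overlapping bigram windows for "long wall":
  (none found)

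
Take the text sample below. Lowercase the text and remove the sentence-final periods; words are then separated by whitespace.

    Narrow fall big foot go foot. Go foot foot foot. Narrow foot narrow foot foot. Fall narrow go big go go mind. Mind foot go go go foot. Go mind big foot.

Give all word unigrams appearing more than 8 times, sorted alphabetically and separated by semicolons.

foot; go

Unigram counts meeting the condition (more than 8 times):
  foot: 11
  go: 9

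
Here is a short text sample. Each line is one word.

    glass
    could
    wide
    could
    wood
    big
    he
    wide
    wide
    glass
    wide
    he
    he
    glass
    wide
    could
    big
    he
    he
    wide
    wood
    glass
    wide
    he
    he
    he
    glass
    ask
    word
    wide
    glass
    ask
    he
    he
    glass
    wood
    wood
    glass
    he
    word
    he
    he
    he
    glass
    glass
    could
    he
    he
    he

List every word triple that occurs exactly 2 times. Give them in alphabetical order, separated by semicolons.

Trigram counts meeting the condition (exactly 2 times):
  glass wide he: 2
  wide he he: 2

glass wide he; wide he he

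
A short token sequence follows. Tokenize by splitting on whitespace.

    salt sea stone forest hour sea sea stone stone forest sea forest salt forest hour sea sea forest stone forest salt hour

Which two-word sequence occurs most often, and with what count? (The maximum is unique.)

Bigram frequencies (highest first):
  stone forest: 3
  sea stone: 2
  forest hour: 2
  hour sea: 2
  sea sea: 2
  sea forest: 2
  … (7 more, each ≤ 2)

"stone forest", 3 times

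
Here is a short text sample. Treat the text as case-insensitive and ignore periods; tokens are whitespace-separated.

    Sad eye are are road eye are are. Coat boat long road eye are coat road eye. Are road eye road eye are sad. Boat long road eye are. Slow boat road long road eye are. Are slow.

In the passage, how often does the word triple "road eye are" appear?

6

Scanning the 36 overlapping trigram windows for "road eye are":
  position 5–7: road eye are
  position 12–14: road eye are
  position 16–18: road eye are
  position 21–23: road eye are
  position 27–29: road eye are
  position 34–36: road eye are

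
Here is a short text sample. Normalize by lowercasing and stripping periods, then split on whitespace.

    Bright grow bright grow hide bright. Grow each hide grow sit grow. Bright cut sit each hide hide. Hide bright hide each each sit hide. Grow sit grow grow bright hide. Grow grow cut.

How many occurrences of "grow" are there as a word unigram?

10

Scanning the 34 tokens for "grow":
  position 2: grow
  position 4: grow
  position 7: grow
  position 10: grow
  position 12: grow
  position 26: grow
  position 28: grow
  position 29: grow
  position 32: grow
  position 33: grow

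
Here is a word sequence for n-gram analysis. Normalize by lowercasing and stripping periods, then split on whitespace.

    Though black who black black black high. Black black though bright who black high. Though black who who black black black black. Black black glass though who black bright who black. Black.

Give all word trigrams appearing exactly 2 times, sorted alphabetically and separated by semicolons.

Trigram counts meeting the condition (exactly 2 times):
  bright who black: 2
  though black who: 2

bright who black; though black who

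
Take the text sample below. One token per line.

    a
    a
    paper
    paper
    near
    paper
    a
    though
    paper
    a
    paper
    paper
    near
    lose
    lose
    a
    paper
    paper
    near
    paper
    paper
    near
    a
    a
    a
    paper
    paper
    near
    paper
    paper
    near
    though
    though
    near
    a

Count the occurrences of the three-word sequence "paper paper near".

6

Scanning the 33 overlapping trigram windows for "paper paper near":
  position 3–5: paper paper near
  position 11–13: paper paper near
  position 17–19: paper paper near
  position 20–22: paper paper near
  position 26–28: paper paper near
  position 29–31: paper paper near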